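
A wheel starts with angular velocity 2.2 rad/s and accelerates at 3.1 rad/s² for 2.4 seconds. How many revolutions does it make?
θ = ω₀t + ½αt² = 2.2×2.4 + ½×3.1×2.4² = 14.21 rad
Revolutions = θ/(2π) = 14.21/(2π) = 2.26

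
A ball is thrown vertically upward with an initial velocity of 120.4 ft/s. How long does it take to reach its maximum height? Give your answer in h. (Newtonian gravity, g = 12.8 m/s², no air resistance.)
t_up = v₀/g (with unit conversion) = 0.0007964 h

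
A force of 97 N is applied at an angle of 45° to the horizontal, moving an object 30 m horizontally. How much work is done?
W = Fd cosθ = 97×30×cos(45°) = 2057.7 J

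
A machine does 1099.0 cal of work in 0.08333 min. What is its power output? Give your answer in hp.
P = W/t = 4598 J / 5 s = 919.7 W = 1.233 hp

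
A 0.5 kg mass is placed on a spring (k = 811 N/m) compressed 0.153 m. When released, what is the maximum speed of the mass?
½kx² = ½mv² → v = x√(k/m) = 0.153×√(811/0.5) = 6.162 m/s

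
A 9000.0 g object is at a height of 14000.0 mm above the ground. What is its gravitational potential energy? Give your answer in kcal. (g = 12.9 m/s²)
PE = mgh = 9 kg × 12.9 m/s² × 14 m = 1625 J = 0.3885 kcal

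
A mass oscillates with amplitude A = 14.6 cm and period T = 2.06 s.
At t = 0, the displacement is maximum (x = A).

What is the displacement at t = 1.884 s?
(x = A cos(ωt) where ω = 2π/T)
ω = 2π/T = 2π/2.06 = 3.05 rad/s
x = A cos(ωt) = 14.6×cos(3.05×1.884) = 12.55 cm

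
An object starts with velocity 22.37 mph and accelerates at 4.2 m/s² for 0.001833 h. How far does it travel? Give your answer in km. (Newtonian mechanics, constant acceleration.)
d = v₀t + ½at² (with unit conversion) = 0.1574 km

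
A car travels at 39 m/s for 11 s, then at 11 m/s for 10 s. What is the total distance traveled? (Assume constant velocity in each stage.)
d₁ = v₁t₁ = 39 × 11 = 429 m
d₂ = v₂t₂ = 11 × 10 = 110 m
d_total = 429 + 110 = 539 m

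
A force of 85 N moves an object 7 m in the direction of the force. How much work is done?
W = Fd = 85×7 = 595.0 J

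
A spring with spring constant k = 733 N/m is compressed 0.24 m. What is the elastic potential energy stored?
PE = ½kx² = ½×733×0.24² = 21.11 J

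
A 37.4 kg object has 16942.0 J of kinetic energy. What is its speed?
KE = ½mv² → v = √(2KE/m) = √(2×16942.0/37.4) = 30.1 m/s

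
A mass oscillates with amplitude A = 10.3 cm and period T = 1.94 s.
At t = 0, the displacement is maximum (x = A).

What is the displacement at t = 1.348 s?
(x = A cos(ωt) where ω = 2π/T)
ω = 2π/T = 2π/1.94 = 3.239 rad/s
x = A cos(ωt) = 10.3×cos(3.239×1.348) = -3.498 cm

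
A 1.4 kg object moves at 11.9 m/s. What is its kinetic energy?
KE = ½mv² = ½×1.4×11.9² = 99.127 J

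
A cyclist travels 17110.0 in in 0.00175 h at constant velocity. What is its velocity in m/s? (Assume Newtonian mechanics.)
v = d/t (with unit conversion) = 68.98 m/s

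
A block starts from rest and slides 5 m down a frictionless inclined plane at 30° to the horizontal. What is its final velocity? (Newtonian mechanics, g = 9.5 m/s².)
a = g sin(θ) = 9.5 × sin(30°) = 4.75 m/s²
v = √(2ad) = √(2 × 4.75 × 5) = 6.89 m/s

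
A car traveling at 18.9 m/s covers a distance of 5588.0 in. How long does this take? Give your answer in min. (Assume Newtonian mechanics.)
t = d/v (with unit conversion) = 0.1252 min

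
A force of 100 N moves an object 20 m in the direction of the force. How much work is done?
W = Fd = 100×20 = 2000.0 J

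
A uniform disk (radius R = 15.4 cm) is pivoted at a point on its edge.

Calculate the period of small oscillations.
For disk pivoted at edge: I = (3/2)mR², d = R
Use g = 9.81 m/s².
I/m = (3/2)R² = 0.03557 m²; d = R = 0.154 m
T = 2π√((3/2)R²/(gR)) = 2π√(3R/(2g)) = 0.9642 s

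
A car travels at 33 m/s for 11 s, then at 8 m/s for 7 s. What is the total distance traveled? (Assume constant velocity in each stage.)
d₁ = v₁t₁ = 33 × 11 = 363 m
d₂ = v₂t₂ = 8 × 7 = 56 m
d_total = 363 + 56 = 419 m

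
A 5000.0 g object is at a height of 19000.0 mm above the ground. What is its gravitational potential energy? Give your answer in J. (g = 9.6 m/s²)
PE = mgh = 5 kg × 9.6 m/s² × 19 m = 912 J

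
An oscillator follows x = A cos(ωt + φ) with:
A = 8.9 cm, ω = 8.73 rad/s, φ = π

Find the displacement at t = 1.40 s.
x = A cos(ωt + φ) = 8.9×cos(8.73×1.4 + π) = -8.377 cm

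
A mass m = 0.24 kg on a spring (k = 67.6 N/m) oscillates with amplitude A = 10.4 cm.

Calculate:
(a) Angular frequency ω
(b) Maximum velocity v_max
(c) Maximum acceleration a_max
ω = √(k/m) = √(67.6/0.24) = 16.78 rad/s
v_max = ωA = 16.78×0.104 = 1.745 m/s
a_max = ω²A = 16.78²×0.104 = 29.29 m/s²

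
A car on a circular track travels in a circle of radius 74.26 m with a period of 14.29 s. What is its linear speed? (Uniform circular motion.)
v = 2πr/T = 2π×74.26/14.29 = 32.65 m/s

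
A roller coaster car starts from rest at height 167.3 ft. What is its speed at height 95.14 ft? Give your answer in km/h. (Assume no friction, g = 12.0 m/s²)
mgh₁ = ½mv₂² + mgh₂ → v₂ = √(2g(h₁−h₂)) = √(2×12.0×(50.99−29)) = 22.98 m/s = 82.71 km/h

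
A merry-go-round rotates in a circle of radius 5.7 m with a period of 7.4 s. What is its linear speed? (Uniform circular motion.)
v = 2πr/T = 2π×5.7/7.4 = 4.84 m/s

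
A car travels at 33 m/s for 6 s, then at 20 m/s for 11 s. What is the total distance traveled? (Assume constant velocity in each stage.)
d₁ = v₁t₁ = 33 × 6 = 198 m
d₂ = v₂t₂ = 20 × 11 = 220 m
d_total = 198 + 220 = 418 m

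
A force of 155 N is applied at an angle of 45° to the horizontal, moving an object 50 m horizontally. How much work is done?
W = Fd cosθ = 155×50×cos(45°) = 5480.1 J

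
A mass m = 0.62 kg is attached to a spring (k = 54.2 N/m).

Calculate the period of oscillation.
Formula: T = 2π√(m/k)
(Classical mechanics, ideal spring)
T = 2π√(m/k) = 2π√(0.62/54.2) = 0.672 s; f = 1/T = 1.488 Hz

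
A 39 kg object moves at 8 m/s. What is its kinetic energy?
KE = ½mv² = ½×39×8² = 1248.0 J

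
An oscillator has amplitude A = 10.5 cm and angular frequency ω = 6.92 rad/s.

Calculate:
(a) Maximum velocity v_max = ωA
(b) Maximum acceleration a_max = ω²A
v_max = ωA = 6.92×0.105 = 0.7266 m/s
a_max = ω²A = 6.92²×0.105 = 5.028 m/s²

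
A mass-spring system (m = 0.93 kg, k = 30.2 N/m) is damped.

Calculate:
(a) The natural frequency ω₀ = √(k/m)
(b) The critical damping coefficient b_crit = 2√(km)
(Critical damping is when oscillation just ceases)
ω₀ = √(k/m) = √(30.2/0.93) = 5.699 rad/s
b_crit = 2√(km) = 2√(30.2×0.93) = 10.6 kg/s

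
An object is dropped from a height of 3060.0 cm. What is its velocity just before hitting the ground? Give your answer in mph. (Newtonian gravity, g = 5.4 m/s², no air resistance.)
v = √(2gh) (with unit conversion) = 40.67 mph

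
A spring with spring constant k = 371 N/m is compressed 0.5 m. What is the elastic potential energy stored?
PE = ½kx² = ½×371×0.5² = 46.38 J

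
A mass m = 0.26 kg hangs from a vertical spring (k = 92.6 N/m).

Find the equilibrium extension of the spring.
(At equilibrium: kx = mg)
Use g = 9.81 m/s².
x_eq = mg/k = 0.26×9.81/92.6 = 0.02754 m = 2.754 cm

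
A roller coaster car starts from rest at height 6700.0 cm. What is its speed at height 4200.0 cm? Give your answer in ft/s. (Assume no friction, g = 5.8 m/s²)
mgh₁ = ½mv₂² + mgh₂ → v₂ = √(2g(h₁−h₂)) = √(2×5.8×(67−42)) = 17.03 m/s = 55.87 ft/s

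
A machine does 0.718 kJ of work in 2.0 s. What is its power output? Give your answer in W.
P = W/t = 718 J / 2 s = 359 W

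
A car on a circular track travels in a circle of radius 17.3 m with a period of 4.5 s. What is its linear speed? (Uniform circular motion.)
v = 2πr/T = 2π×17.3/4.5 = 24.16 m/s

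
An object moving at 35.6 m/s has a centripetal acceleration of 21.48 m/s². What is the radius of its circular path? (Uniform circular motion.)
r = v²/a_c = 35.6²/21.48 = 59.0 m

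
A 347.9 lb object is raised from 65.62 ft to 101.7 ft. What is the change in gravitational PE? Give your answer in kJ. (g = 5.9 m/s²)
ΔPE = mg(h₂ − h₁) = 157.8 kg × 5.9 m/s² × (31 − 20) m = 1.024e+04 J = 10.24 kJ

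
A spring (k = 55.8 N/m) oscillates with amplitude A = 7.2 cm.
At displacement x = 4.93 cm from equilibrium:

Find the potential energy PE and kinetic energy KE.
E_total = ½kA² = ½×55.8×(0.072)² = 0.1446 J
PE = ½kx² = ½×55.8×(0.0493)² = 0.06781 J
KE = E_total − PE = 0.07682 J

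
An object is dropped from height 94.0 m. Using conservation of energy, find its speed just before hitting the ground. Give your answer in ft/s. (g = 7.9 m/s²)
mgh = ½mv² → v = √(2gh) = √(2×7.9×94) = 38.54 m/s = 126.4 ft/s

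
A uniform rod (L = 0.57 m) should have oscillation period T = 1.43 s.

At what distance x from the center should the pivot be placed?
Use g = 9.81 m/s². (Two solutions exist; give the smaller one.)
T = 2π√((L²/12 + x²)/(gx)). Let c = T²g/(4π²) = 0.5081.
x² − cx + L²/12 = 0 → x = (c − √(c² − L²/3))/2 = 0.06048 m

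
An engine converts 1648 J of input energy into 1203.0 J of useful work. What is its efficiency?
η = W_out/W_in = 1203.0/1648 = 0.73 = 73.0%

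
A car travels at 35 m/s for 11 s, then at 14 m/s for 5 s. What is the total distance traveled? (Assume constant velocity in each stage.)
d₁ = v₁t₁ = 35 × 11 = 385 m
d₂ = v₂t₂ = 14 × 5 = 70 m
d_total = 385 + 70 = 455 m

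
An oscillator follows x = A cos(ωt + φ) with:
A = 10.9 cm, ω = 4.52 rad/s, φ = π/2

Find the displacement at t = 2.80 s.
x = A cos(ωt + φ) = 10.9×cos(4.52×2.8 + π/2) = -0.9757 cm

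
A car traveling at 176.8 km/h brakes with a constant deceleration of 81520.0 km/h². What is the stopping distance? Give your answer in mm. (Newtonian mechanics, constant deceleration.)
d = v₀² / (2a) (with unit conversion) = 191700.0 mm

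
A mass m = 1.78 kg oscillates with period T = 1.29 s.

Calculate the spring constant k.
T = 2π√(m/k) → k = m(2π/T)² = 1.78×(2π/1.29)² = 42.23 N/m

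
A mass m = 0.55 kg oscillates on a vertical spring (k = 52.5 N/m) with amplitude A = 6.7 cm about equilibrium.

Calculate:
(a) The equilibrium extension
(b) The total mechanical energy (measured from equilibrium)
x_eq = mg/k = 0.55×9.81/52.5 = 0.1028 m = 10.28 cm
E = ½kA² = ½×52.5×(0.067)² = 0.1178 J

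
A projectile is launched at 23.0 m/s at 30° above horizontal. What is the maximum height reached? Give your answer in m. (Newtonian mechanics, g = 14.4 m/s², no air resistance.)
H = v₀²sin²(θ)/(2g) = 4.592 m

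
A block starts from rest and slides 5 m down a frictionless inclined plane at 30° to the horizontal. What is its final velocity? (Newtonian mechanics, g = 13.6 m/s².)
a = g sin(θ) = 13.6 × sin(30°) = 6.8 m/s²
v = √(2ad) = √(2 × 6.8 × 5) = 8.25 m/s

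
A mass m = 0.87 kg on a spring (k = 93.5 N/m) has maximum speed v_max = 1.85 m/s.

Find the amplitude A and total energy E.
½mv²_max = ½kA² → A = v_max√(m/k) = 1.85×√(0.87/93.5) = 0.1785 m = 17.85 cm
E = ½mv²_max = ½×0.87×1.85² = 1.489 J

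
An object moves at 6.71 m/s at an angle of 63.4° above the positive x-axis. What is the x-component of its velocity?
vₓ = v cos(θ) = 6.71 × cos(63.4°) = 3.0 m/s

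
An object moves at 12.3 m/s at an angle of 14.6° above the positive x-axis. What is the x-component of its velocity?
vₓ = v cos(θ) = 12.3 × cos(14.6°) = 11.9 m/s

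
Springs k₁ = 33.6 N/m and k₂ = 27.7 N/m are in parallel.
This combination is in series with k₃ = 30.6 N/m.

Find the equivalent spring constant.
k₁₂ = k₁ + k₂ = 61.3 N/m (parallel)
1/k_eq = 1/k₁₂ + 1/k₃ → k_eq = 20.41 N/m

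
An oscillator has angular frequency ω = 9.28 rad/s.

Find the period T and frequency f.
T = 2π/ω = 2π/9.28 = 0.6771 s; f = ω/2π = 1.477 Hz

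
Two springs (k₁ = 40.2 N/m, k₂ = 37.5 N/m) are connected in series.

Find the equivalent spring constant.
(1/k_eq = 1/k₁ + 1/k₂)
1/k_eq = 1/40.2 + 1/37.5 = 0.051542; k_eq = 19.4 N/m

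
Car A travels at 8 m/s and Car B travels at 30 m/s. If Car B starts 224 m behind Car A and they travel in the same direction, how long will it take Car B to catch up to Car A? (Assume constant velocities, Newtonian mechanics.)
Relative speed: v_rel = 30 - 8 = 22 m/s
Time to catch: t = d₀/v_rel = 224/22 = 10.18 s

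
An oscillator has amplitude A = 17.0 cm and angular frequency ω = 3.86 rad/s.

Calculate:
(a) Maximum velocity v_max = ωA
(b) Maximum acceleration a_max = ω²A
v_max = ωA = 3.86×0.17 = 0.6562 m/s
a_max = ω²A = 3.86²×0.17 = 2.533 m/s²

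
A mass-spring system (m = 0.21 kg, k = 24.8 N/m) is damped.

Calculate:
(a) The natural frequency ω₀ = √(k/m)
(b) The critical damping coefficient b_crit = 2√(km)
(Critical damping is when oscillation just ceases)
ω₀ = √(k/m) = √(24.8/0.21) = 10.87 rad/s
b_crit = 2√(km) = 2√(24.8×0.21) = 4.564 kg/s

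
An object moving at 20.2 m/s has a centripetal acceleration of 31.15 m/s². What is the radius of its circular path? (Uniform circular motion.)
r = v²/a_c = 20.2²/31.15 = 13.1 m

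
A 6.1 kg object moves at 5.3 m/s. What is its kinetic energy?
KE = ½mv² = ½×6.1×5.3² = 85.6745 J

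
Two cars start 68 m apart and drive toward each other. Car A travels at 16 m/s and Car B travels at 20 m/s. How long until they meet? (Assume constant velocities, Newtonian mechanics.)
Combined speed: v_combined = 16 + 20 = 36 m/s
Time to meet: t = d/36 = 68/36 = 1.89 s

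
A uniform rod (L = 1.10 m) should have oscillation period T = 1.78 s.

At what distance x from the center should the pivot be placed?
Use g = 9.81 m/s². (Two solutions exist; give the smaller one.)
T = 2π√((L²/12 + x²)/(gx)). Let c = T²g/(4π²) = 0.7873.
x² − cx + L²/12 = 0 → x = (c − √(c² − L²/3))/2 = 0.161 m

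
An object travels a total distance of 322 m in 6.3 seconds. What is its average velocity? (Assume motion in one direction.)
v_avg = Δd / Δt = 322 / 6.3 = 51.11 m/s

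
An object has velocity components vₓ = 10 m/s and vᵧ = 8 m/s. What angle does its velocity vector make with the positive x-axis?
θ = arctan(vᵧ/vₓ) = arctan(8/10) = 38.66°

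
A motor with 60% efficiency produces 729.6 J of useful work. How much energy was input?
W_in = W_out/η = 729.6/0.6 = 1216.0 J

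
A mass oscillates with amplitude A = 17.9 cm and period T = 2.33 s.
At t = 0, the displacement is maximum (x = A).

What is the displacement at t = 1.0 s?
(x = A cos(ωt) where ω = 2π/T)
ω = 2π/T = 2π/2.33 = 2.697 rad/s
x = A cos(ωt) = 17.9×cos(2.697×1.0) = -16.16 cm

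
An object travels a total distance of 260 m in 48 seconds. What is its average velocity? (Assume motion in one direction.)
v_avg = Δd / Δt = 260 / 48 = 5.42 m/s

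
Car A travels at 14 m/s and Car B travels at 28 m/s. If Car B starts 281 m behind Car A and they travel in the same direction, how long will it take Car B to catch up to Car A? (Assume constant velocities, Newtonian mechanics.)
Relative speed: v_rel = 28 - 14 = 14 m/s
Time to catch: t = d₀/v_rel = 281/14 = 20.07 s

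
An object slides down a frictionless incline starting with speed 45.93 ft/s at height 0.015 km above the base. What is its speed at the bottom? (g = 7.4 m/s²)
½mv₀² + mgh = ½mv² → v = √(v₀² + 2gh) = √(14² + 2×7.4×15) = 20.44 m/s = 67.08 ft/s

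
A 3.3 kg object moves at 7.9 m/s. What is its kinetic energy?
KE = ½mv² = ½×3.3×7.9² = 102.9765 J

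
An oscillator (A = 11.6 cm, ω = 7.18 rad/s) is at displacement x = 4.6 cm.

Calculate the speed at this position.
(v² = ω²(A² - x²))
v = ω√(A² − x²) = 7.18×√(0.116² − 0.046²) = 0.7646 m/s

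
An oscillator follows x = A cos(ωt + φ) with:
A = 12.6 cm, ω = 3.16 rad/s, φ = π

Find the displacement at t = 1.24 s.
x = A cos(ωt + φ) = 12.6×cos(3.16×1.24 + π) = 8.986 cm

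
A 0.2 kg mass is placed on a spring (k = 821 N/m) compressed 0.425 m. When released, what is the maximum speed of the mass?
½kx² = ½mv² → v = x√(k/m) = 0.425×√(821/0.2) = 27.23 m/s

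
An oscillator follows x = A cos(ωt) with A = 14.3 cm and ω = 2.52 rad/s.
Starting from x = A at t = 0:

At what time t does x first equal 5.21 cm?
cos(ωt) = x/A = 5.21/14.3 = 0.3643
ωt = arccos(0.3643) = 1.198 rad
t = 1.198/2.52 = 0.4753 s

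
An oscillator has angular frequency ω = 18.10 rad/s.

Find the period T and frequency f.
T = 2π/ω = 2π/18.1 = 0.3471 s; f = ω/2π = 2.881 Hz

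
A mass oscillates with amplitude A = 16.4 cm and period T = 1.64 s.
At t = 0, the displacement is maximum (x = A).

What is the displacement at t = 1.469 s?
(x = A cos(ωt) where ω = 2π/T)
ω = 2π/T = 2π/1.64 = 3.831 rad/s
x = A cos(ωt) = 16.4×cos(3.831×1.469) = 13 cm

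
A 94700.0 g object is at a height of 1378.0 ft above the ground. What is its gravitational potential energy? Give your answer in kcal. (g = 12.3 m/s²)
PE = mgh = 94.7 kg × 12.3 m/s² × 420 m = 4.892e+05 J = 116.9 kcal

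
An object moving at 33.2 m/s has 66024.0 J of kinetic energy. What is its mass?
KE = ½mv² → m = 2KE/v² = 2×66024.0/33.2² = 119.8 kg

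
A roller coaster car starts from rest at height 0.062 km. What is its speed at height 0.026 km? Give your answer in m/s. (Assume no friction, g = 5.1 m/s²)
mgh₁ = ½mv₂² + mgh₂ → v₂ = √(2g(h₁−h₂)) = √(2×5.1×(62−26)) = 19.16 m/s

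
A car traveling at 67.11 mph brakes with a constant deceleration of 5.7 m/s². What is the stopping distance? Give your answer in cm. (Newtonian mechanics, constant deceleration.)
d = v₀² / (2a) (with unit conversion) = 7895.0 cm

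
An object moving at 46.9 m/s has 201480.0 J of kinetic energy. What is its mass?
KE = ½mv² → m = 2KE/v² = 2×201480.0/46.9² = 183.2 kg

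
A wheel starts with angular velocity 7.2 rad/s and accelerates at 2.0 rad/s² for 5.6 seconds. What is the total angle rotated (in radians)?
θ = ω₀t + ½αt² = 7.2×5.6 + ½×2.0×5.6² = 71.68 rad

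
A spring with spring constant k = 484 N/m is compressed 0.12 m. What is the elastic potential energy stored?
PE = ½kx² = ½×484×0.12² = 3.485 J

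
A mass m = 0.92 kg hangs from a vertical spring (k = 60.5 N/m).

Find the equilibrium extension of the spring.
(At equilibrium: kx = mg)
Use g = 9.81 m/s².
x_eq = mg/k = 0.92×9.81/60.5 = 0.1492 m = 14.92 cm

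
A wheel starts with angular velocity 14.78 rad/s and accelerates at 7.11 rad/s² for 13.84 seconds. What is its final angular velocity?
ω = ω₀ + αt = 14.78 + 7.11 × 13.84 = 113.18 rad/s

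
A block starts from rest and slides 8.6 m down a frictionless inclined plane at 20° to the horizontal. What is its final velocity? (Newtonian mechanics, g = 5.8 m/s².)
a = g sin(θ) = 5.8 × sin(20°) = 1.98 m/s²
v = √(2ad) = √(2 × 1.98 × 8.6) = 5.84 m/s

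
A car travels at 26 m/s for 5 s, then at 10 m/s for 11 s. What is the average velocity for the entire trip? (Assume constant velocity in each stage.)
d₁ = v₁t₁ = 26 × 5 = 130 m
d₂ = v₂t₂ = 10 × 11 = 110 m
d_total = 240 m, t_total = 16 s
v_avg = d_total/t_total = 240/16 = 15.0 m/s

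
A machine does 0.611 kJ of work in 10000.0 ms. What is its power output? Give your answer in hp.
P = W/t = 611 J / 10 s = 61.1 W = 0.08194 hp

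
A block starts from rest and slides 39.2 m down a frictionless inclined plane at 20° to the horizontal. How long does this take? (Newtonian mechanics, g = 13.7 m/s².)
a = g sin(θ) = 13.7 × sin(20°) = 4.69 m/s²
t = √(2d/a) = √(2 × 39.2 / 4.69) = 4.09 s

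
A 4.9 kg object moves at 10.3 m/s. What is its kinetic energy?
KE = ½mv² = ½×4.9×10.3² = 259.9205 J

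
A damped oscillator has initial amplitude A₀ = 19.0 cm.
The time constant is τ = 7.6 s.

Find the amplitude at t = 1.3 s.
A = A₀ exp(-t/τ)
A = A₀ exp(−t/τ) = 19.0×exp(−1.3/7.6) = 16.01 cm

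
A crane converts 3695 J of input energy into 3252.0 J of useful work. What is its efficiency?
η = W_out/W_in = 3252.0/3695 = 0.8801 = 88.01%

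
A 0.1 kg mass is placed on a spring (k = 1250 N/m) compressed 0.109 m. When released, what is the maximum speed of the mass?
½kx² = ½mv² → v = x√(k/m) = 0.109×√(1250/0.1) = 12.19 m/s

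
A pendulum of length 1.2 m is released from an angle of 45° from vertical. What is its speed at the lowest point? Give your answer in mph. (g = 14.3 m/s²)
h = L(1 − cosθ) = 1.2×(1 − cos45°) = 0.3515 m
v = √(2gh) = √(2×14.3×0.3515) = 3.171 m/s = 7.092 mph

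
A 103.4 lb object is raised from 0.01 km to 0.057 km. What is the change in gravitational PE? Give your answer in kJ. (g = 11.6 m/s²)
ΔPE = mg(h₂ − h₁) = 46.9 kg × 11.6 m/s² × (57 − 10) m = 2.557e+04 J = 25.57 kJ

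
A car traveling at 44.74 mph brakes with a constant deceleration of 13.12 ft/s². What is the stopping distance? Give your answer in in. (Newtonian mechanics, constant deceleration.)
d = v₀² / (2a) (with unit conversion) = 1969.0 in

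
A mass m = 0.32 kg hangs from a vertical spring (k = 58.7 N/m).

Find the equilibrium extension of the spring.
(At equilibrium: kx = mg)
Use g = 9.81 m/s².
x_eq = mg/k = 0.32×9.81/58.7 = 0.05348 m = 5.348 cm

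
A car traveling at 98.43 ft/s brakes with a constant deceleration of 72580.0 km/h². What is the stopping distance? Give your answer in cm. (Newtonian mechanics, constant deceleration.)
d = v₀² / (2a) (with unit conversion) = 8036.0 cm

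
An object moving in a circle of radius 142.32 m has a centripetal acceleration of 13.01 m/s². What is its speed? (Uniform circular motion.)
v = √(a_c × r) = √(13.01 × 142.32) = 43.03 m/s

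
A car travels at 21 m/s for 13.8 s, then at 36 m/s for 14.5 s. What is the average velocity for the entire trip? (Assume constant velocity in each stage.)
d₁ = v₁t₁ = 21 × 13.8 = 289.8 m
d₂ = v₂t₂ = 36 × 14.5 = 522 m
d_total = 811.8 m, t_total = 28.3 s
v_avg = d_total/t_total = 811.8/28.3 = 28.69 m/s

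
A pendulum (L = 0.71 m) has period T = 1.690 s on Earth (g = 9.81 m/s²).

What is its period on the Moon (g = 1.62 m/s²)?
T = 2π√(L/g), so T_moon/T_earth = √(g_earth/g_moon)
T_moon = 2π√(0.71/1.62) = 4.16 s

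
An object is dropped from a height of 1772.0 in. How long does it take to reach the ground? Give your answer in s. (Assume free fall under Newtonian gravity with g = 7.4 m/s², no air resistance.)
t = √(2h/g) (with unit conversion) = 3.488 s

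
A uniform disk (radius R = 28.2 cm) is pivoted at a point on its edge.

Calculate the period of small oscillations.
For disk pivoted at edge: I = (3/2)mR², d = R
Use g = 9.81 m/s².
I/m = (3/2)R² = 0.1193 m²; d = R = 0.282 m
T = 2π√((3/2)R²/(gR)) = 2π√(3R/(2g)) = 1.305 s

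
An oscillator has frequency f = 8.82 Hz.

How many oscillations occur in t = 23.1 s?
n = f×t = 8.82×23.1 = 203.7 oscillations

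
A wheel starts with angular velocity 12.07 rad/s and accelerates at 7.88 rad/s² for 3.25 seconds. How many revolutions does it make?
θ = ω₀t + ½αt² = 12.07×3.25 + ½×7.88×3.25² = 80.84 rad
Revolutions = θ/(2π) = 80.84/(2π) = 12.87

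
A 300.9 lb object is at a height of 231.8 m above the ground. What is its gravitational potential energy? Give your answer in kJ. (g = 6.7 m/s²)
PE = mgh = 136.5 kg × 6.7 m/s² × 231.8 m = 2.12e+05 J = 212.0 kJ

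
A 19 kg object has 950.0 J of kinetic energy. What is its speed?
KE = ½mv² → v = √(2KE/m) = √(2×950.0/19) = 10.0 m/s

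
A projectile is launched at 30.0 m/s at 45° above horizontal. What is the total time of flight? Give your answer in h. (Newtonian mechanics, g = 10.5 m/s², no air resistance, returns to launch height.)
T = 2v₀sin(θ)/g (with unit conversion) = 0.001122 h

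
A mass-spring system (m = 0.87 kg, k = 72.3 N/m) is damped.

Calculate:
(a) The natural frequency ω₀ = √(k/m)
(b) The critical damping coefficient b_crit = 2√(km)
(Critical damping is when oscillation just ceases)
ω₀ = √(k/m) = √(72.3/0.87) = 9.116 rad/s
b_crit = 2√(km) = 2√(72.3×0.87) = 15.86 kg/s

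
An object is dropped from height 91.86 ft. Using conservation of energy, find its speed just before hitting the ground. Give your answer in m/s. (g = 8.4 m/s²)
mgh = ½mv² → v = √(2gh) = √(2×8.4×28) = 21.69 m/s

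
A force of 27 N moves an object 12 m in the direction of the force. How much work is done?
W = Fd = 27×12 = 324.0 J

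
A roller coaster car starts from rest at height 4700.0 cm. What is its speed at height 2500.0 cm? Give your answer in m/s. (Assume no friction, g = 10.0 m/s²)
mgh₁ = ½mv₂² + mgh₂ → v₂ = √(2g(h₁−h₂)) = √(2×10.0×(47−25)) = 20.98 m/s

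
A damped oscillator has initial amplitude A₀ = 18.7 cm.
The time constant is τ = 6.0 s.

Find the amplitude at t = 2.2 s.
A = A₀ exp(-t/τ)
A = A₀ exp(−t/τ) = 18.7×exp(−2.2/6.0) = 12.96 cm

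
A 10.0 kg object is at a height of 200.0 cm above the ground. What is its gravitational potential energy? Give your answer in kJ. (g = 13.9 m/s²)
PE = mgh = 10 kg × 13.9 m/s² × 2 m = 278 J = 0.278 kJ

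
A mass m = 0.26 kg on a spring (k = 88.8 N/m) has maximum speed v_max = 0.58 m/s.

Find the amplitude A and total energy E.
½mv²_max = ½kA² → A = v_max√(m/k) = 0.58×√(0.26/88.8) = 0.03138 m = 3.138 cm
E = ½mv²_max = ½×0.26×0.58² = 0.04373 J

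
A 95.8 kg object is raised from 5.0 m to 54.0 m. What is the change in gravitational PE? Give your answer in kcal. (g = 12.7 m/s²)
ΔPE = mg(h₂ − h₁) = 95.8 kg × 12.7 m/s² × (54 − 5) m = 5.962e+04 J = 14.25 kcal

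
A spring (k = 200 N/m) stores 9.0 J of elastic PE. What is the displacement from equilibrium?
PE = ½kx² → x = √(2PE/k) = √(2×9.0/200) = 0.3 m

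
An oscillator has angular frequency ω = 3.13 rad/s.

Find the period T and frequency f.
T = 2π/ω = 2π/3.13 = 2.007 s; f = ω/2π = 0.4982 Hz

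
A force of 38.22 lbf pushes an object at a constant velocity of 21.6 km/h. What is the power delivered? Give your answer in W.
P = Fv = 170 N × 6 m/s = 1020 W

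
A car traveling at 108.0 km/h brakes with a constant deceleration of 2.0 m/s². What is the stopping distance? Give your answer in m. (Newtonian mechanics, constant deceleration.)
d = v₀² / (2a) (with unit conversion) = 225.0 m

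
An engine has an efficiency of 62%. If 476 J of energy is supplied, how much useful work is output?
W_out = η × W_in = 0.62 × 476 = 295.12 J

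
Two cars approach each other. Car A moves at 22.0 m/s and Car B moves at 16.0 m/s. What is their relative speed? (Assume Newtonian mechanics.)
v_rel = v_A + v_B = 22.0 + 16.0 = 38.0 m/s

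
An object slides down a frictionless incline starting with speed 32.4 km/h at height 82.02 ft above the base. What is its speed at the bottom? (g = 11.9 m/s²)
½mv₀² + mgh = ½mv² → v = √(v₀² + 2gh) = √(9² + 2×11.9×25) = 26 m/s = 93.6 km/h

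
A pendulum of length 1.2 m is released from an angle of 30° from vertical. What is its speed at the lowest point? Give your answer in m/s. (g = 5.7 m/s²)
h = L(1 − cosθ) = 1.2×(1 − cos30°) = 0.1608 m
v = √(2gh) = √(2×5.7×0.1608) = 1.354 m/s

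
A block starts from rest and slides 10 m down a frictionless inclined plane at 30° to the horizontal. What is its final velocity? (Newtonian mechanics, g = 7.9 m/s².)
a = g sin(θ) = 7.9 × sin(30°) = 3.95 m/s²
v = √(2ad) = √(2 × 3.95 × 10) = 8.89 m/s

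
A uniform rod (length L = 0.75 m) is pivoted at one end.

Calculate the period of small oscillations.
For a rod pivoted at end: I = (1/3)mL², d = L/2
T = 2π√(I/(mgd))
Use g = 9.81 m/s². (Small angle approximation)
I/m = (1/3)L² = 0.1875 m²; d = L/2 = 0.375 m
T = 2π√(I/(mgd)) = 2π√(0.1875/(9.81×0.375)) = 1.419 s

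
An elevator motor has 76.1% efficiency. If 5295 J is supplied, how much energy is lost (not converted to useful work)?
W_out = η × W_in = 0.761×5295 = 4029.5 J
W_lost = W_in − W_out = 5295 − 4029.5 = 1265.5 J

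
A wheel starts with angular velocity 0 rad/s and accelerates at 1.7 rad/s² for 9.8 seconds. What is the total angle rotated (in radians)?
θ = ω₀t + ½αt² = 0×9.8 + ½×1.7×9.8² = 81.63 rad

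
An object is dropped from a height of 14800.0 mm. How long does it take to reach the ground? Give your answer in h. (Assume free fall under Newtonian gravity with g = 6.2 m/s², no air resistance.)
t = √(2h/g) (with unit conversion) = 0.0006069 h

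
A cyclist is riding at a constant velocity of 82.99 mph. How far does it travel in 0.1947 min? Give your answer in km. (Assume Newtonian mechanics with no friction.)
d = vt (with unit conversion) = 0.4334 km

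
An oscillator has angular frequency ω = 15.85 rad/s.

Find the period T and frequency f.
T = 2π/ω = 2π/15.85 = 0.3964 s; f = ω/2π = 2.523 Hz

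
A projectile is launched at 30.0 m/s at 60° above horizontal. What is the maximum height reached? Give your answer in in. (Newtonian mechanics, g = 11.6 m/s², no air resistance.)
H = v₀²sin²(θ)/(2g) (with unit conversion) = 1145.0 in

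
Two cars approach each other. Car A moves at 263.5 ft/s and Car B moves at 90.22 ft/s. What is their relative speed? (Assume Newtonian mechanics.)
v_rel = v_A + v_B = 263.5 + 90.22 = 353.7 ft/s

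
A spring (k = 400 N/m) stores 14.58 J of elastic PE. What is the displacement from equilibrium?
PE = ½kx² → x = √(2PE/k) = √(2×14.58/400) = 0.27 m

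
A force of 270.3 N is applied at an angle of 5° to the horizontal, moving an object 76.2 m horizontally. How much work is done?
W = Fd cosθ = 270.3×76.2×cos(5°) = 20518.0 J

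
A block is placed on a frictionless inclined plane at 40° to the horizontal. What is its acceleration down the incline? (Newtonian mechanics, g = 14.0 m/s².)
a = g sin(θ) = 14.0 × sin(40°) = 14.0 × 0.6428 = 9.0 m/s²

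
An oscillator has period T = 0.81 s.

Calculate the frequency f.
f = 1/T = 1/0.81 = 1.235 Hz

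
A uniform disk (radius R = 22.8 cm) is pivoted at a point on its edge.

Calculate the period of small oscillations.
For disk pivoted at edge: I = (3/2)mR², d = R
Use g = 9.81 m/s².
I/m = (3/2)R² = 0.07798 m²; d = R = 0.228 m
T = 2π√((3/2)R²/(gR)) = 2π√(3R/(2g)) = 1.173 s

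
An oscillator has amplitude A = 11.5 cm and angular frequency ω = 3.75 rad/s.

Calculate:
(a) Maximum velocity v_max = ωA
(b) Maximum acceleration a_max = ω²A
v_max = ωA = 3.75×0.115 = 0.4313 m/s
a_max = ω²A = 3.75²×0.115 = 1.617 m/s²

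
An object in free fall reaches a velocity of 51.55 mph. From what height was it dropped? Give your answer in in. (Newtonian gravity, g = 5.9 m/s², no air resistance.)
h = v²/(2g) (with unit conversion) = 1772.0 in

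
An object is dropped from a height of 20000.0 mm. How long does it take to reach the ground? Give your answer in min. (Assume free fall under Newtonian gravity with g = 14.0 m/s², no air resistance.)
t = √(2h/g) (with unit conversion) = 0.02817 min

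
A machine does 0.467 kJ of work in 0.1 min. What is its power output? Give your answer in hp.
P = W/t = 467 J / 6 s = 77.83 W = 0.1044 hp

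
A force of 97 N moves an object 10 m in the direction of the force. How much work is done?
W = Fd = 97×10 = 970.0 J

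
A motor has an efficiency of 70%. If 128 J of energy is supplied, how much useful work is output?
W_out = η × W_in = 0.7 × 128 = 89.6 J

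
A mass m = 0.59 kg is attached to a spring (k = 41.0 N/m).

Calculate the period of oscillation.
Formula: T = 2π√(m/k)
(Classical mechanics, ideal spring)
T = 2π√(m/k) = 2π√(0.59/41.0) = 0.7537 s; f = 1/T = 1.327 Hz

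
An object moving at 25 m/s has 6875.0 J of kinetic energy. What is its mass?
KE = ½mv² → m = 2KE/v² = 2×6875.0/25² = 22.0 kg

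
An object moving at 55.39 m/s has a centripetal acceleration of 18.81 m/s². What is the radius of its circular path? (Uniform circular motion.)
r = v²/a_c = 55.39²/18.81 = 163.11 m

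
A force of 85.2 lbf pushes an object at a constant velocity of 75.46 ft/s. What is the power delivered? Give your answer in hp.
P = Fv = 379 N × 23 m/s = 8717 W = 11.69 hp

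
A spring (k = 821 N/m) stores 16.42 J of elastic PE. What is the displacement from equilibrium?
PE = ½kx² → x = √(2PE/k) = √(2×16.42/821) = 0.2 m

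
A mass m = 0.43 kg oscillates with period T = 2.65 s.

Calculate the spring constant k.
T = 2π√(m/k) → k = m(2π/T)² = 0.43×(2π/2.65)² = 2.417 N/m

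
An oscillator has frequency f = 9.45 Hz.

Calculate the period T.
T = 1/f = 1/9.45 = 0.1058 s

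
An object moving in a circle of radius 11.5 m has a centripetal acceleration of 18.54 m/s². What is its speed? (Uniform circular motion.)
v = √(a_c × r) = √(18.54 × 11.5) = 14.6 m/s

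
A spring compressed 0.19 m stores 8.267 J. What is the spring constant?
PE = ½kx² → k = 2PE/x² = 2×8.267/0.19² = 458.0 N/m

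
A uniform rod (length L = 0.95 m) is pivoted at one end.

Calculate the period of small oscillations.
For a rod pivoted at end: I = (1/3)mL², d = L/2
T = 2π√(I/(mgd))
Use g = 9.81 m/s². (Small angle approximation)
I/m = (1/3)L² = 0.3008 m²; d = L/2 = 0.475 m
T = 2π√(I/(mgd)) = 2π√(0.3008/(9.81×0.475)) = 1.596 s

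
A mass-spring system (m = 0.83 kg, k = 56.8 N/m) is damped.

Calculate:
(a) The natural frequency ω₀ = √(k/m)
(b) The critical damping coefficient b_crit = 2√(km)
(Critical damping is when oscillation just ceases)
ω₀ = √(k/m) = √(56.8/0.83) = 8.272 rad/s
b_crit = 2√(km) = 2√(56.8×0.83) = 13.73 kg/s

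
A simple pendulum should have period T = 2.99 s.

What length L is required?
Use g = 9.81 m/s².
T = 2π√(L/g) → L = g(T/2π)² = 9.81×(2.99/2π)² = 2.222 m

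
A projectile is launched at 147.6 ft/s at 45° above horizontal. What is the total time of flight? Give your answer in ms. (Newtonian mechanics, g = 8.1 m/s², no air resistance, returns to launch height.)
T = 2v₀sin(θ)/g (with unit conversion) = 7855.0 ms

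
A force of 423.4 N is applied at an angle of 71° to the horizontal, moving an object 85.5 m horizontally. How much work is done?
W = Fd cosθ = 423.4×85.5×cos(71°) = 11786.0 J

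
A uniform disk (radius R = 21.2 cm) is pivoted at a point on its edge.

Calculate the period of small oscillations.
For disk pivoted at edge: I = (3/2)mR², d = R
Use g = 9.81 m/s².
I/m = (3/2)R² = 0.06742 m²; d = R = 0.212 m
T = 2π√((3/2)R²/(gR)) = 2π√(3R/(2g)) = 1.131 s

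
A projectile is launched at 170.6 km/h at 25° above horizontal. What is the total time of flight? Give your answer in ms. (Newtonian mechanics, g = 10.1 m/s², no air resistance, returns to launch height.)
T = 2v₀sin(θ)/g (with unit conversion) = 3966.0 ms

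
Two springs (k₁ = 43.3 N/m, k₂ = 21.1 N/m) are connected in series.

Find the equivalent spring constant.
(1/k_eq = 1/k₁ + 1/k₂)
1/k_eq = 1/43.3 + 1/21.1 = 0.070488; k_eq = 14.19 N/m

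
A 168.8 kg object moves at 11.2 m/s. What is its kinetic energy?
KE = ½mv² = ½×168.8×11.2² = 10587.14 J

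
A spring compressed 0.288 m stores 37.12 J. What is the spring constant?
PE = ½kx² → k = 2PE/x² = 2×37.12/0.288² = 895.1 N/m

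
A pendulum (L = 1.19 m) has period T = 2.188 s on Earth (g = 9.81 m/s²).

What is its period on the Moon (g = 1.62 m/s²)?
T = 2π√(L/g), so T_moon/T_earth = √(g_earth/g_moon)
T_moon = 2π√(1.19/1.62) = 5.385 s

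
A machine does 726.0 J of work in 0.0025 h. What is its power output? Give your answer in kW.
P = W/t = 726 J / 9 s = 80.67 W = 0.08067 kW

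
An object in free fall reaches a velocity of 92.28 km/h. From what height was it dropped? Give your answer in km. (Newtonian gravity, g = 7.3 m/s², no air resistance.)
h = v²/(2g) (with unit conversion) = 0.045 km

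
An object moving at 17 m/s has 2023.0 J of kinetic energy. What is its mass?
KE = ½mv² → m = 2KE/v² = 2×2023.0/17² = 14.0 kg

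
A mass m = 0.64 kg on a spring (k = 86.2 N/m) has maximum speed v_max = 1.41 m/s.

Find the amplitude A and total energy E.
½mv²_max = ½kA² → A = v_max√(m/k) = 1.41×√(0.64/86.2) = 0.1215 m = 12.15 cm
E = ½mv²_max = ½×0.64×1.41² = 0.6362 J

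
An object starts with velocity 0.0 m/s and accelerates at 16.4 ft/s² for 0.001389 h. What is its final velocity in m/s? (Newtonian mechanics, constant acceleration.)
v = v₀ + at (with unit conversion) = 25.0 m/s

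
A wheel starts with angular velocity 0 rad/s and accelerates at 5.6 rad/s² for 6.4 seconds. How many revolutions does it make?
θ = ω₀t + ½αt² = 0×6.4 + ½×5.6×6.4² = 114.69 rad
Revolutions = θ/(2π) = 114.69/(2π) = 18.25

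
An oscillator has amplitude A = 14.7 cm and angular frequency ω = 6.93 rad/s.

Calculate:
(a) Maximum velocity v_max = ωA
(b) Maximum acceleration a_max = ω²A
v_max = ωA = 6.93×0.147 = 1.019 m/s
a_max = ω²A = 6.93²×0.147 = 7.06 m/s²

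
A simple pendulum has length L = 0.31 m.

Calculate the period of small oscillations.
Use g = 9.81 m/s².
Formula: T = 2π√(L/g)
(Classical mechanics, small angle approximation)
T = 2π√(L/g) = 2π√(0.31/9.81) = 1.117 s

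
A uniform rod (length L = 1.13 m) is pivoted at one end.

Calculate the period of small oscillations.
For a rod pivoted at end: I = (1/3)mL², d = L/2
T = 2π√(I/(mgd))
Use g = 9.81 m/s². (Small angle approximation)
I/m = (1/3)L² = 0.4256 m²; d = L/2 = 0.565 m
T = 2π√(I/(mgd)) = 2π√(0.4256/(9.81×0.565)) = 1.741 s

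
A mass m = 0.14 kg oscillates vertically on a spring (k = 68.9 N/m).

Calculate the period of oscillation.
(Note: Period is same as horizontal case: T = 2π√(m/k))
T = 2π√(m/k) = 2π√(0.14/68.9) = 0.2832 s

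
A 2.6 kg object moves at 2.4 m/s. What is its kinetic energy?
KE = ½mv² = ½×2.6×2.4² = 7.488 J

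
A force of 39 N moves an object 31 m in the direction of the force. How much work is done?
W = Fd = 39×31 = 1209.0 J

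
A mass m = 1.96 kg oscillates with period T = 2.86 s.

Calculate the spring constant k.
T = 2π√(m/k) → k = m(2π/T)² = 1.96×(2π/2.86)² = 9.46 N/m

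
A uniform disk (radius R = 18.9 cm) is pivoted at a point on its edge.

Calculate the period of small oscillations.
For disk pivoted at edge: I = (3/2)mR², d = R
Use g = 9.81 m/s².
I/m = (3/2)R² = 0.05358 m²; d = R = 0.189 m
T = 2π√((3/2)R²/(gR)) = 2π√(3R/(2g)) = 1.068 s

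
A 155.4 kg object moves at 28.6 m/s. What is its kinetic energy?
KE = ½mv² = ½×155.4×28.6² = 63555.49 J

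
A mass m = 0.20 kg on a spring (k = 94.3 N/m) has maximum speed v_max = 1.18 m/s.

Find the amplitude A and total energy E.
½mv²_max = ½kA² → A = v_max√(m/k) = 1.18×√(0.2/94.3) = 0.05434 m = 5.434 cm
E = ½mv²_max = ½×0.2×1.18² = 0.1392 J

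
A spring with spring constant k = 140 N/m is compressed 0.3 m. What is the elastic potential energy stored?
PE = ½kx² = ½×140×0.3² = 6.3 J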